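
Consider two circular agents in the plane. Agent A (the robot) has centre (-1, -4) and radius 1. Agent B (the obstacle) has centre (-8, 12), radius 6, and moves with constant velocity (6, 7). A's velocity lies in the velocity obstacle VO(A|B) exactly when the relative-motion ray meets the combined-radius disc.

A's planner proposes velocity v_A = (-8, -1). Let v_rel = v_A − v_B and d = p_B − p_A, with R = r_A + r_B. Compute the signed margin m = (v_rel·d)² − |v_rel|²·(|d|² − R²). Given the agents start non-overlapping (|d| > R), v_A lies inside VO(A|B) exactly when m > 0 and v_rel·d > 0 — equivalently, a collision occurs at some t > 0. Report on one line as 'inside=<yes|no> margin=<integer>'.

d = (-7, 16),  |d|² = 305;  R = 1+6 = 7,  c = 305−7² = 256
v_rel = (-14, -8),  |v_rel|² = 260;  v_rel·d = (-14)·(-7) + (-8)·(16) = -30
260·t² + 60·t + 256 = 0  ⇒  m = (-30)² − 260·256 = -65660
m = -65660 < 0,  v_rel·d = -30 < 0  ⇒  outside

inside=no margin=-65660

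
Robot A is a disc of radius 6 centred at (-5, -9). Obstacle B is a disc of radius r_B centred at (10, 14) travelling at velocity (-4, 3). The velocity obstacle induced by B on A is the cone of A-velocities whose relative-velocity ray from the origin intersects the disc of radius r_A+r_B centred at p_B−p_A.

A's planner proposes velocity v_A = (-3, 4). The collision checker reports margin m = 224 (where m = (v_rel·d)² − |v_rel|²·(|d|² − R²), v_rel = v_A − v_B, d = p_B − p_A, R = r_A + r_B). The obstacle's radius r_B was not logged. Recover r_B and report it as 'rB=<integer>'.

m = 224
d = (15, 23);  v_rel = (1, 1),  |v_rel|² = 2
v_rel×d = (1)·(23) − (1)·(15) = 8
since m = R²·2 − 8²:  R² = (64 + 224) / 2 = 144
R = √144 = 12  ⇒  r_B = 12 − 6 = 6

rB=6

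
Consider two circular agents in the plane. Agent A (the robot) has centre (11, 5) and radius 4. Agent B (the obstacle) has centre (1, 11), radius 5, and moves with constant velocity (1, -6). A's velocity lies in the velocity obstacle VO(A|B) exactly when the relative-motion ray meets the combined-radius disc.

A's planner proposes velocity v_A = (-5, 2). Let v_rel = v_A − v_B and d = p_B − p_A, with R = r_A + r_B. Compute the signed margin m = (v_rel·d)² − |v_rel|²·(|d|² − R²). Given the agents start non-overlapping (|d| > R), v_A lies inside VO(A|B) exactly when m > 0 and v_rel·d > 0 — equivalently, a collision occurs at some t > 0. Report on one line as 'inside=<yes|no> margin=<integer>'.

d = (-10, 6),  |d|² = 136;  R = 4+5 = 9,  c = 136−9² = 55
v_rel = (-6, 8),  |v_rel|² = 100;  v_rel·d = (-6)·(-10) + (8)·(6) = 108
100·t² − 216·t + 55 = 0  ⇒  m = 108² − 100·55 = 6164
m = 6164 > 0,  v_rel·d = 108 > 0  ⇒  inside

inside=yes margin=6164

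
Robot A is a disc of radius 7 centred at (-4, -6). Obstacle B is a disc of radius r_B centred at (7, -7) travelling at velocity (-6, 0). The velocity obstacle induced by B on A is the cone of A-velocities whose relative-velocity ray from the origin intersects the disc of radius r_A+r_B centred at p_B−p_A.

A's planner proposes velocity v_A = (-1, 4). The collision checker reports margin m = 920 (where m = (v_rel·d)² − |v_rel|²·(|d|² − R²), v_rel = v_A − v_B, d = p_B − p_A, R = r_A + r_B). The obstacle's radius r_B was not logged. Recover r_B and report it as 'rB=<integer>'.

m = 920
d = (11, -1);  v_rel = (5, 4),  |v_rel|² = 41
v_rel×d = (5)·(-1) − (4)·(11) = -49
since m = R²·41 − (-49)²:  R² = (2401 + 920) / 41 = 81
R = √81 = 9  ⇒  r_B = 9 − 7 = 2

rB=2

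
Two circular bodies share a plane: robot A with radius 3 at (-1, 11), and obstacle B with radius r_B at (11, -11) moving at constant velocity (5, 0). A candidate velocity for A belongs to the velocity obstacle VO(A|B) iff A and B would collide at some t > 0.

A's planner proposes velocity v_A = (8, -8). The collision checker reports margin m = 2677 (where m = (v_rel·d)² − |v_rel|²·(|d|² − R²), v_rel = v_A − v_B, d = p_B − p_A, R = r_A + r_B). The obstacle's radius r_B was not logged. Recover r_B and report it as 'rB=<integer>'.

m = 2677
d = (12, -22);  v_rel = (3, -8),  |v_rel|² = 73
v_rel×d = (3)·(-22) − (-8)·(12) = 30
since m = R²·73 − 30²:  R² = (900 + 2677) / 73 = 49
R = √49 = 7  ⇒  r_B = 7 − 3 = 4

rB=4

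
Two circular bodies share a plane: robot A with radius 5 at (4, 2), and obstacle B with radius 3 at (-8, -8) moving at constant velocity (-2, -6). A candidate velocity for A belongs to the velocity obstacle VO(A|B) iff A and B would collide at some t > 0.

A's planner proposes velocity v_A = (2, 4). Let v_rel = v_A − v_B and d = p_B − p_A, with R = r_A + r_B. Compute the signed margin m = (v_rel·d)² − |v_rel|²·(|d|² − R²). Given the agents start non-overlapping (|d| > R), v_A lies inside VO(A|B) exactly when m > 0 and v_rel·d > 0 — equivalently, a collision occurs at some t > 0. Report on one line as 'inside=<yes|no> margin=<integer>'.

d = (-12, -10),  |d|² = 244;  R = 5+3 = 8,  c = 244−8² = 180
v_rel = (4, 10),  |v_rel|² = 116;  v_rel·d = (4)·(-12) + (10)·(-10) = -148
116·t² + 296·t + 180 = 0  ⇒  m = (-148)² − 116·180 = 1024
m = 1024 > 0,  v_rel·d = -148 < 0  ⇒  outside

inside=no margin=1024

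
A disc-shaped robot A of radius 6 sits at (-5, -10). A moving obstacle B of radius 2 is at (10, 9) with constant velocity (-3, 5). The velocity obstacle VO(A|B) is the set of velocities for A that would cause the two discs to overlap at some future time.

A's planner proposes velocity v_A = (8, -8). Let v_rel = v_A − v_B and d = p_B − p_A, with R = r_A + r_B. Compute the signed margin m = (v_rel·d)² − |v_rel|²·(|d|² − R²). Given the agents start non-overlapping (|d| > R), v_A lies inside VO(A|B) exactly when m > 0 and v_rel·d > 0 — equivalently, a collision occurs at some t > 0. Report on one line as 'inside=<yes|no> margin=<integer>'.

d = (15, 19),  |d|² = 586;  R = 6+2 = 8,  c = 586−8² = 522
v_rel = (11, -13),  |v_rel|² = 290;  v_rel·d = (11)·(15) + (-13)·(19) = -82
290·t² + 164·t + 522 = 0  ⇒  m = (-82)² − 290·522 = -144656
m = -144656 < 0,  v_rel·d = -82 < 0  ⇒  outside

inside=no margin=-144656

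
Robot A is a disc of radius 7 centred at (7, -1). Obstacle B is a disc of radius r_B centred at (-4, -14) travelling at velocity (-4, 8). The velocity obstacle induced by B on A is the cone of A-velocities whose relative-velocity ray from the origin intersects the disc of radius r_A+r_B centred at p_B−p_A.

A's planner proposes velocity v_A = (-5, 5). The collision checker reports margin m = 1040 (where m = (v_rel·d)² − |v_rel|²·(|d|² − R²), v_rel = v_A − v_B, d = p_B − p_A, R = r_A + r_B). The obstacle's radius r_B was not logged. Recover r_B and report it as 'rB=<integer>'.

m = 1040
d = (-11, -13);  v_rel = (-1, -3),  |v_rel|² = 10
v_rel×d = (-1)·(-13) − (-3)·(-11) = -20
since m = R²·10 − (-20)²:  R² = (400 + 1040) / 10 = 144
R = √144 = 12  ⇒  r_B = 12 − 7 = 5

rB=5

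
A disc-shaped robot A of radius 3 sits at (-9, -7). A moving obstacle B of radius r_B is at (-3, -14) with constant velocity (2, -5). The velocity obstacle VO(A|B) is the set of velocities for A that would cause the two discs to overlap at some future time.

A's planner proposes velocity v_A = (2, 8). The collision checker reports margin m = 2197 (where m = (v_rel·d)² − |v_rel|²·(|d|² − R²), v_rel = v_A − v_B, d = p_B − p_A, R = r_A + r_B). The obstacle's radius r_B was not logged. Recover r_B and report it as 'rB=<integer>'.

m = 2197
d = (6, -7);  v_rel = (0, 13),  |v_rel|² = 169
v_rel×d = (0)·(-7) − (13)·(6) = -78
since m = R²·169 − (-78)²:  R² = (6084 + 2197) / 169 = 49
R = √49 = 7  ⇒  r_B = 7 − 3 = 4

rB=4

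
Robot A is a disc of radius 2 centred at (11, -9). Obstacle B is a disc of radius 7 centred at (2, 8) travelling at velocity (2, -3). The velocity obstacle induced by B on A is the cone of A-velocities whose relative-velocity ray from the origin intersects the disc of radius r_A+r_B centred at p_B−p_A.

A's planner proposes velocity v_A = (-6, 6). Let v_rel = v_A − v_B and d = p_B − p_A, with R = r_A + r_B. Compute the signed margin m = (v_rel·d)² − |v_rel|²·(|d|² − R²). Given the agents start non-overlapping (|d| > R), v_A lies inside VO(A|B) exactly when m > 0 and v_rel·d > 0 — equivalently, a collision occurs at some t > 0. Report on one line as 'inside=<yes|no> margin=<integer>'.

d = (-9, 17),  |d|² = 370;  R = 2+7 = 9,  c = 370−9² = 289
v_rel = (-8, 9),  |v_rel|² = 145;  v_rel·d = (-8)·(-9) + (9)·(17) = 225
145·t² − 450·t + 289 = 0  ⇒  m = 225² − 145·289 = 8720
m = 8720 > 0,  v_rel·d = 225 > 0  ⇒  inside

inside=yes margin=8720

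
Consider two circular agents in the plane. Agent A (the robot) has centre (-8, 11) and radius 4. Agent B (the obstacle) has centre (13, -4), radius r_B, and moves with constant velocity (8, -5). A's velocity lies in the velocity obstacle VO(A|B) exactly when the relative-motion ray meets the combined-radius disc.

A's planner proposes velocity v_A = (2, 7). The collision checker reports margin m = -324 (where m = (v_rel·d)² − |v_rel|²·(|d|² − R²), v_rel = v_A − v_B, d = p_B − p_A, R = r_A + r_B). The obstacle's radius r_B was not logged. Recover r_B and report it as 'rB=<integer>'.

m = -324
d = (21, -15);  v_rel = (-6, 12),  |v_rel|² = 180
v_rel×d = (-6)·(-15) − (12)·(21) = -162
since m = R²·180 − (-162)²:  R² = (26244 + -324) / 180 = 144
R = √144 = 12  ⇒  r_B = 12 − 4 = 8

rB=8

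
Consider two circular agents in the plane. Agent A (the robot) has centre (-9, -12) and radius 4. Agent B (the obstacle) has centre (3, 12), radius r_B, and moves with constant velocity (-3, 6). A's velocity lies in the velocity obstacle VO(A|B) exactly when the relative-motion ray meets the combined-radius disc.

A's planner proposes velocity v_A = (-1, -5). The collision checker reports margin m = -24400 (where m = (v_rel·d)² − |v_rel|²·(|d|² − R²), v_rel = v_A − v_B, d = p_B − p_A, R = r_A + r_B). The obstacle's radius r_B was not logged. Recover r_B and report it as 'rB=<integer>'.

m = -24400
d = (12, 24);  v_rel = (2, -11),  |v_rel|² = 125
v_rel×d = (2)·(24) − (-11)·(12) = 180
since m = R²·125 − 180²:  R² = (32400 + -24400) / 125 = 64
R = √64 = 8  ⇒  r_B = 8 − 4 = 4

rB=4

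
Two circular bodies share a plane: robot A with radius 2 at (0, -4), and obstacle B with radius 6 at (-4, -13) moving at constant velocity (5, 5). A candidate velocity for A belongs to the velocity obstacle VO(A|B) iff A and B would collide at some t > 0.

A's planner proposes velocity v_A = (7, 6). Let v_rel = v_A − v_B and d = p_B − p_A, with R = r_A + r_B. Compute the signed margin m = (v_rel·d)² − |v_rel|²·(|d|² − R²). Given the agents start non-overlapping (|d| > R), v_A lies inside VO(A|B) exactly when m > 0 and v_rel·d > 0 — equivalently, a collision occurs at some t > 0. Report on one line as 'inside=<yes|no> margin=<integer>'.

d = (-4, -9),  |d|² = 97;  R = 2+6 = 8,  c = 97−8² = 33
v_rel = (2, 1),  |v_rel|² = 5;  v_rel·d = (2)·(-4) + (1)·(-9) = -17
5·t² + 34·t + 33 = 0  ⇒  m = (-17)² − 5·33 = 124
m = 124 > 0,  v_rel·d = -17 < 0  ⇒  outside

inside=no margin=124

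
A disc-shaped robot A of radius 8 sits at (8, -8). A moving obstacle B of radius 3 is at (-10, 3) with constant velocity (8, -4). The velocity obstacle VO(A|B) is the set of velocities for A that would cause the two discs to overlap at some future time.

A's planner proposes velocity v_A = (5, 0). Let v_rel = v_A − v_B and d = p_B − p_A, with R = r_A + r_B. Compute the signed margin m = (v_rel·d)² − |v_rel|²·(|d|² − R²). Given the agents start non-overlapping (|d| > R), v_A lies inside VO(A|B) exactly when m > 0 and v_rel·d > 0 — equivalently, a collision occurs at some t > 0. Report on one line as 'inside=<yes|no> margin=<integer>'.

d = (-18, 11),  |d|² = 445;  R = 8+3 = 11,  c = 445−11² = 324
v_rel = (-3, 4),  |v_rel|² = 25;  v_rel·d = (-3)·(-18) + (4)·(11) = 98
25·t² − 196·t + 324 = 0  ⇒  m = 98² − 25·324 = 1504
m = 1504 > 0,  v_rel·d = 98 > 0  ⇒  inside

inside=yes margin=1504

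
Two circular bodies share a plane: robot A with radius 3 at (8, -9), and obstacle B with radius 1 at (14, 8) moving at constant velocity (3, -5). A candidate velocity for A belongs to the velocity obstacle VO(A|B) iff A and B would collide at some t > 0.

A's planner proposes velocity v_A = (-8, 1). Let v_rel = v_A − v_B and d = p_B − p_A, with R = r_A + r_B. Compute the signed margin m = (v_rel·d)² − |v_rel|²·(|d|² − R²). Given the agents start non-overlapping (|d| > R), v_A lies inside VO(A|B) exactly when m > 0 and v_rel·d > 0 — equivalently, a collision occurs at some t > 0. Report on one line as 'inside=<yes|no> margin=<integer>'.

d = (6, 17),  |d|² = 325;  R = 3+1 = 4,  c = 325−4² = 309
v_rel = (-11, 6),  |v_rel|² = 157;  v_rel·d = (-11)·(6) + (6)·(17) = 36
157·t² − 72·t + 309 = 0  ⇒  m = 36² − 157·309 = -47217
m = -47217 < 0,  v_rel·d = 36 > 0  ⇒  outside

inside=no margin=-47217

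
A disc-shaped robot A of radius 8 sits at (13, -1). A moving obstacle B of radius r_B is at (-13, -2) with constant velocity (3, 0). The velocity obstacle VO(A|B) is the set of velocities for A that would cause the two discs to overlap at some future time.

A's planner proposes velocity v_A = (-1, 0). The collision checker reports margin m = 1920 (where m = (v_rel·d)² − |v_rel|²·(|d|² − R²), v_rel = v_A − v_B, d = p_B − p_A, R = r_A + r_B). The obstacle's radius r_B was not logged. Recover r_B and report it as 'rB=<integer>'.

m = 1920
d = (-26, -1);  v_rel = (-4, 0),  |v_rel|² = 16
v_rel×d = (-4)·(-1) − (0)·(-26) = 4
since m = R²·16 − 4²:  R² = (16 + 1920) / 16 = 121
R = √121 = 11  ⇒  r_B = 11 − 8 = 3

rB=3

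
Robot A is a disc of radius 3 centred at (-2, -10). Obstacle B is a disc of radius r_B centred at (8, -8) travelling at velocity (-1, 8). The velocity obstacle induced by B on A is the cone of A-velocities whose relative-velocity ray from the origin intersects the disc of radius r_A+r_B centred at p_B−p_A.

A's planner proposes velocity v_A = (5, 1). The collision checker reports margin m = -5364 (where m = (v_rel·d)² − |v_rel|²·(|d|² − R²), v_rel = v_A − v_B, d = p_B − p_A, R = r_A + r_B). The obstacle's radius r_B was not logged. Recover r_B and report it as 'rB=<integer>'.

m = -5364
d = (10, 2);  v_rel = (6, -7),  |v_rel|² = 85
v_rel×d = (6)·(2) − (-7)·(10) = 82
since m = R²·85 − 82²:  R² = (6724 + -5364) / 85 = 16
R = √16 = 4  ⇒  r_B = 4 − 3 = 1

rB=1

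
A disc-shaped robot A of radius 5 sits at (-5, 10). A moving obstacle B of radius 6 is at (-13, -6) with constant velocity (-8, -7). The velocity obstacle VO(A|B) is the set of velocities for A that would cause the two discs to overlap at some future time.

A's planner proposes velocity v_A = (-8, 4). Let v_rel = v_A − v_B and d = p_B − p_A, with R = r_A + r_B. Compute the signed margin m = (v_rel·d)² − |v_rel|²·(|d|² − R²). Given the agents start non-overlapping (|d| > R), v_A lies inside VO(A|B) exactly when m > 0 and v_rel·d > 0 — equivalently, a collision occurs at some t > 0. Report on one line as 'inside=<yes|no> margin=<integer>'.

d = (-8, -16),  |d|² = 320;  R = 5+6 = 11,  c = 320−11² = 199
v_rel = (0, 11),  |v_rel|² = 121;  v_rel·d = (0)·(-8) + (11)·(-16) = -176
121·t² + 352·t + 199 = 0  ⇒  m = (-176)² − 121·199 = 6897
m = 6897 > 0,  v_rel·d = -176 < 0  ⇒  outside

inside=no margin=6897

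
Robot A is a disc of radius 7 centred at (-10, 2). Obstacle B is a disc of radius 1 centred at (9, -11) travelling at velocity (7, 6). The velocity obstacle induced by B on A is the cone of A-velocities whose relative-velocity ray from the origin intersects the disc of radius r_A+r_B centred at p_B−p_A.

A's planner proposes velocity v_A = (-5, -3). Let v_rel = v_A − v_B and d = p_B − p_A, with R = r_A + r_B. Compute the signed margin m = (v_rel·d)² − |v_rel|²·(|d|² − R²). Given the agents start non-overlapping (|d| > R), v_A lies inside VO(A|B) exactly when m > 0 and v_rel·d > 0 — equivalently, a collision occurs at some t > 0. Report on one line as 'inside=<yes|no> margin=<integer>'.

d = (19, -13),  |d|² = 530;  R = 7+1 = 8,  c = 530−8² = 466
v_rel = (-12, -9),  |v_rel|² = 225;  v_rel·d = (-12)·(19) + (-9)·(-13) = -111
225·t² + 222·t + 466 = 0  ⇒  m = (-111)² − 225·466 = -92529
m = -92529 < 0,  v_rel·d = -111 < 0  ⇒  outside

inside=no margin=-92529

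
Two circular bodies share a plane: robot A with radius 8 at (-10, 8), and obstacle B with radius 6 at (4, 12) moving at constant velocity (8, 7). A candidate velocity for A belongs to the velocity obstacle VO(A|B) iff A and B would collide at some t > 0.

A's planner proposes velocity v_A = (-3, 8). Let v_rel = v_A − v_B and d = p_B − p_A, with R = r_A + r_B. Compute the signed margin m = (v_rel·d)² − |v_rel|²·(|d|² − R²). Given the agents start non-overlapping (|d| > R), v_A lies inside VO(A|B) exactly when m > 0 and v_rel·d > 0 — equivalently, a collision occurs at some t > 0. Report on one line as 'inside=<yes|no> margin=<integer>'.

d = (14, 4),  |d|² = 212;  R = 8+6 = 14,  c = 212−14² = 16
v_rel = (-11, 1),  |v_rel|² = 122;  v_rel·d = (-11)·(14) + (1)·(4) = -150
122·t² + 300·t + 16 = 0  ⇒  m = (-150)² − 122·16 = 20548
m = 20548 > 0,  v_rel·d = -150 < 0  ⇒  outside

inside=no margin=20548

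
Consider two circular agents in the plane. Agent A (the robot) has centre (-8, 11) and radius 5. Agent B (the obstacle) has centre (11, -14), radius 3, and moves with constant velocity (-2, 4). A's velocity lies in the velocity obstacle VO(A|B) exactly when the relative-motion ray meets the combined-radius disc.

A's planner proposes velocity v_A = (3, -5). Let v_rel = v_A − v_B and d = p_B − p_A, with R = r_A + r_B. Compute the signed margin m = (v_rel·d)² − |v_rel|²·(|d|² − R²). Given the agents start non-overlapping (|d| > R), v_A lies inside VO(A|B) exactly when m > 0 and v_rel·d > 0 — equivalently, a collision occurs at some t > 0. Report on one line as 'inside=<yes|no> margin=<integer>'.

d = (19, -25),  |d|² = 986;  R = 5+3 = 8,  c = 986−8² = 922
v_rel = (5, -9),  |v_rel|² = 106;  v_rel·d = (5)·(19) + (-9)·(-25) = 320
106·t² − 640·t + 922 = 0  ⇒  m = 320² − 106·922 = 4668
m = 4668 > 0,  v_rel·d = 320 > 0  ⇒  inside

inside=yes margin=4668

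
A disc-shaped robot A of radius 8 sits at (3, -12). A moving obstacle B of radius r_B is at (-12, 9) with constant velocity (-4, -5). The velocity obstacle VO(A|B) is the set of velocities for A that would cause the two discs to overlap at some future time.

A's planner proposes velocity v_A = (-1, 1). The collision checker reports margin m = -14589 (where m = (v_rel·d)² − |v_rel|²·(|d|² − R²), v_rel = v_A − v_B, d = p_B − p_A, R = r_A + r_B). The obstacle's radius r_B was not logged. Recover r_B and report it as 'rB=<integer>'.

m = -14589
d = (-15, 21);  v_rel = (3, 6),  |v_rel|² = 45
v_rel×d = (3)·(21) − (6)·(-15) = 153
since m = R²·45 − 153²:  R² = (23409 + -14589) / 45 = 196
R = √196 = 14  ⇒  r_B = 14 − 8 = 6

rB=6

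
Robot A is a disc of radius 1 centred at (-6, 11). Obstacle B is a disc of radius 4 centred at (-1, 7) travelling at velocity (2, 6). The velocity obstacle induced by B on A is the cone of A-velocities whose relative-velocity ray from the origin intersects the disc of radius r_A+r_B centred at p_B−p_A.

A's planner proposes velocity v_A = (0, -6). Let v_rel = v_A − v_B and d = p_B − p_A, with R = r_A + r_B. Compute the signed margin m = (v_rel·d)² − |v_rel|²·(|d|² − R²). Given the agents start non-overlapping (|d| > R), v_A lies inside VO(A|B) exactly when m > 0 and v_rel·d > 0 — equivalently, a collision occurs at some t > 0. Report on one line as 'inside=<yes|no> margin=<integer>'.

d = (5, -4),  |d|² = 41;  R = 1+4 = 5,  c = 41−5² = 16
v_rel = (-2, -12),  |v_rel|² = 148;  v_rel·d = (-2)·(5) + (-12)·(-4) = 38
148·t² − 76·t + 16 = 0  ⇒  m = 38² − 148·16 = -924
m = -924 < 0,  v_rel·d = 38 > 0  ⇒  outside

inside=no margin=-924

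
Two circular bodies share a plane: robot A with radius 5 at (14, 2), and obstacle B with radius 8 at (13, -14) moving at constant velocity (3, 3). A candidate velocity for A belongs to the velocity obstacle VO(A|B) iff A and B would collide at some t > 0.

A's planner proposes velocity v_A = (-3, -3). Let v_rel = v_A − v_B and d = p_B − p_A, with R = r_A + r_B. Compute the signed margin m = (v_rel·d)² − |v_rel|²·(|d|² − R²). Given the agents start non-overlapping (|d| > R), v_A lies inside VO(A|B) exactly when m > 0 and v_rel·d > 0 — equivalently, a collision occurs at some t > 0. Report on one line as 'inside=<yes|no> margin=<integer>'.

d = (-1, -16),  |d|² = 257;  R = 5+8 = 13,  c = 257−13² = 88
v_rel = (-6, -6),  |v_rel|² = 72;  v_rel·d = (-6)·(-1) + (-6)·(-16) = 102
72·t² − 204·t + 88 = 0  ⇒  m = 102² − 72·88 = 4068
m = 4068 > 0,  v_rel·d = 102 > 0  ⇒  inside

inside=yes margin=4068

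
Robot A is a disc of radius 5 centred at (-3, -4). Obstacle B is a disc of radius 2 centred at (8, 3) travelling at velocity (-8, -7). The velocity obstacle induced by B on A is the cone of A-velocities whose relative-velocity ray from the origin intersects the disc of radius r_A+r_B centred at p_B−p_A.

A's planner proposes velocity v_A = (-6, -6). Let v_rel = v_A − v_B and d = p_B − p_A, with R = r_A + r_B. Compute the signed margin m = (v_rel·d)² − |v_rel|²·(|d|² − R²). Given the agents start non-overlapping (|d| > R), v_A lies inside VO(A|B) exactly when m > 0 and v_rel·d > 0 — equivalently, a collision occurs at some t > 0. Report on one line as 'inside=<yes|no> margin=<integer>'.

d = (11, 7),  |d|² = 170;  R = 5+2 = 7,  c = 170−7² = 121
v_rel = (2, 1),  |v_rel|² = 5;  v_rel·d = (2)·(11) + (1)·(7) = 29
5·t² − 58·t + 121 = 0  ⇒  m = 29² − 5·121 = 236
m = 236 > 0,  v_rel·d = 29 > 0  ⇒  inside

inside=yes margin=236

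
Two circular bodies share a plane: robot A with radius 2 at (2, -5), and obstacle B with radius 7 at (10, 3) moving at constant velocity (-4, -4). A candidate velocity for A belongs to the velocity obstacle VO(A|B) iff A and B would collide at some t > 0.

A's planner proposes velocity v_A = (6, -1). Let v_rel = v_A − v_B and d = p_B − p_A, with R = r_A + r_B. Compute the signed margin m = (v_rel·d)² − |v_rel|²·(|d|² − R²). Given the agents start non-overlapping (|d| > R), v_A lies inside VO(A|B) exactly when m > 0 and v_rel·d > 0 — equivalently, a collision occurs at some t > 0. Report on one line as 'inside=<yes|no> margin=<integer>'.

d = (8, 8),  |d|² = 128;  R = 2+7 = 9,  c = 128−9² = 47
v_rel = (10, 3),  |v_rel|² = 109;  v_rel·d = (10)·(8) + (3)·(8) = 104
109·t² − 208·t + 47 = 0  ⇒  m = 104² − 109·47 = 5693
m = 5693 > 0,  v_rel·d = 104 > 0  ⇒  inside

inside=yes margin=5693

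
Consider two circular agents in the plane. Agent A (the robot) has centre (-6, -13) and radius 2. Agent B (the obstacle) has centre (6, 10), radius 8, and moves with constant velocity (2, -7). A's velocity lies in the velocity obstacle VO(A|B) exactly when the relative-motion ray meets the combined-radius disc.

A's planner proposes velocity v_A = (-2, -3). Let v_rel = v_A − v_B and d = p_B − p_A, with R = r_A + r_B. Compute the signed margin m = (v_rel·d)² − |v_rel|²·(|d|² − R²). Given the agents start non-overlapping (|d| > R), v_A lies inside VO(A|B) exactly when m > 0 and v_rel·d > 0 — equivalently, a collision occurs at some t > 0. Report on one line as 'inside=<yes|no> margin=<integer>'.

d = (12, 23),  |d|² = 673;  R = 2+8 = 10,  c = 673−10² = 573
v_rel = (-4, 4),  |v_rel|² = 32;  v_rel·d = (-4)·(12) + (4)·(23) = 44
32·t² − 88·t + 573 = 0  ⇒  m = 44² − 32·573 = -16400
m = -16400 < 0,  v_rel·d = 44 > 0  ⇒  outside

inside=no margin=-16400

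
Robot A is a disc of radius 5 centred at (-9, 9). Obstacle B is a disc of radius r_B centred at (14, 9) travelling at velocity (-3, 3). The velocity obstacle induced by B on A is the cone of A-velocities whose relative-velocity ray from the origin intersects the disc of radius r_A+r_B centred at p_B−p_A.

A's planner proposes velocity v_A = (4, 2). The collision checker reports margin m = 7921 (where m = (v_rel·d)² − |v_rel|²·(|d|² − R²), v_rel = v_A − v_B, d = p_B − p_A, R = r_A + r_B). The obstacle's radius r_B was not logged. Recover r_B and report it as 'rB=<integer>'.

m = 7921
d = (23, 0);  v_rel = (7, -1),  |v_rel|² = 50
v_rel×d = (7)·(0) − (-1)·(23) = 23
since m = R²·50 − 23²:  R² = (529 + 7921) / 50 = 169
R = √169 = 13  ⇒  r_B = 13 − 5 = 8

rB=8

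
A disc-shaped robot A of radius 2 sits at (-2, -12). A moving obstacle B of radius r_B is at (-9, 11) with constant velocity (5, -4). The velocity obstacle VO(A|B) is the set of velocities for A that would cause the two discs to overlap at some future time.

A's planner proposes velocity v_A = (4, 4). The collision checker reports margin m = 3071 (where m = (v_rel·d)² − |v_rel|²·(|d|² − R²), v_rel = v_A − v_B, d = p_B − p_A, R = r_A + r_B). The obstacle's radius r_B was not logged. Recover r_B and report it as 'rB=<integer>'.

m = 3071
d = (-7, 23);  v_rel = (-1, 8),  |v_rel|² = 65
v_rel×d = (-1)·(23) − (8)·(-7) = 33
since m = R²·65 − 33²:  R² = (1089 + 3071) / 65 = 64
R = √64 = 8  ⇒  r_B = 8 − 2 = 6

rB=6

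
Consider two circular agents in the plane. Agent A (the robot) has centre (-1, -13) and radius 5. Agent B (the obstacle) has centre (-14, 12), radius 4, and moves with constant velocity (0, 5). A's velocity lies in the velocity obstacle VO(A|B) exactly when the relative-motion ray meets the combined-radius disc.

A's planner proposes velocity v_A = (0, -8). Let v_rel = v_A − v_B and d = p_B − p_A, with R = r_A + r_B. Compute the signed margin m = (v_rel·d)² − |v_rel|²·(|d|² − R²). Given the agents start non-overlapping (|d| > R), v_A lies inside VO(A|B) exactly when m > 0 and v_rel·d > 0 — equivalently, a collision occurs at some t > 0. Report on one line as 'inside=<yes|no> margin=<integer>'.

d = (-13, 25),  |d|² = 794;  R = 5+4 = 9,  c = 794−9² = 713
v_rel = (0, -13),  |v_rel|² = 169;  v_rel·d = (0)·(-13) + (-13)·(25) = -325
169·t² + 650·t + 713 = 0  ⇒  m = (-325)² − 169·713 = -14872
m = -14872 < 0,  v_rel·d = -325 < 0  ⇒  outside

inside=no margin=-14872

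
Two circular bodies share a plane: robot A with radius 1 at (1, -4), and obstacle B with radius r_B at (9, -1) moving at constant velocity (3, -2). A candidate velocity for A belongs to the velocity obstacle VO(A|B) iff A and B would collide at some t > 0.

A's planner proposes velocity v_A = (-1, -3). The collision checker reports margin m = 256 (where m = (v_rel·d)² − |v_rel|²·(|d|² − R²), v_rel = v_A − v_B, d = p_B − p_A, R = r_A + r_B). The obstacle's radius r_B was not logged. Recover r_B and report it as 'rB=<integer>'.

m = 256
d = (8, 3);  v_rel = (-4, -1),  |v_rel|² = 17
v_rel×d = (-4)·(3) − (-1)·(8) = -4
since m = R²·17 − (-4)²:  R² = (16 + 256) / 17 = 16
R = √16 = 4  ⇒  r_B = 4 − 1 = 3

rB=3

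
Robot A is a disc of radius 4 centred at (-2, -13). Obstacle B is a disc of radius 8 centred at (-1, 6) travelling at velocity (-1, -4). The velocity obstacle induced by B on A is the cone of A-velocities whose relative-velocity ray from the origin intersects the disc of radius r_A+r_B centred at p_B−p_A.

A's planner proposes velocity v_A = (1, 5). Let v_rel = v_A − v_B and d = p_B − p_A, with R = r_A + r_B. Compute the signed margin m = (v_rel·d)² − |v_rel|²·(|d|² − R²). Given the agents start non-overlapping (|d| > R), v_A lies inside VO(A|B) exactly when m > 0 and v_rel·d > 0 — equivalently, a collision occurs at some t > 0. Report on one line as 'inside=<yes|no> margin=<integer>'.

d = (1, 19),  |d|² = 362;  R = 4+8 = 12,  c = 362−12² = 218
v_rel = (2, 9),  |v_rel|² = 85;  v_rel·d = (2)·(1) + (9)·(19) = 173
85·t² − 346·t + 218 = 0  ⇒  m = 173² − 85·218 = 11399
m = 11399 > 0,  v_rel·d = 173 > 0  ⇒  inside

inside=yes margin=11399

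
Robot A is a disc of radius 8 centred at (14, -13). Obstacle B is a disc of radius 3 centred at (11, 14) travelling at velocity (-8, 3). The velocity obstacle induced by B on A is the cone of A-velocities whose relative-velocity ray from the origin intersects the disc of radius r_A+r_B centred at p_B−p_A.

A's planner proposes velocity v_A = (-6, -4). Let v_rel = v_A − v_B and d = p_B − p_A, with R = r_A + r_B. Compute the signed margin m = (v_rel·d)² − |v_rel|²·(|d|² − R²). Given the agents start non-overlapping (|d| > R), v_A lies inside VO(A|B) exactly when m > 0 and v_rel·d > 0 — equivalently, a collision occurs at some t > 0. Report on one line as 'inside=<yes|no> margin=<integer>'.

d = (-3, 27),  |d|² = 738;  R = 8+3 = 11,  c = 738−11² = 617
v_rel = (2, -7),  |v_rel|² = 53;  v_rel·d = (2)·(-3) + (-7)·(27) = -195
53·t² + 390·t + 617 = 0  ⇒  m = (-195)² − 53·617 = 5324
m = 5324 > 0,  v_rel·d = -195 < 0  ⇒  outside

inside=no margin=5324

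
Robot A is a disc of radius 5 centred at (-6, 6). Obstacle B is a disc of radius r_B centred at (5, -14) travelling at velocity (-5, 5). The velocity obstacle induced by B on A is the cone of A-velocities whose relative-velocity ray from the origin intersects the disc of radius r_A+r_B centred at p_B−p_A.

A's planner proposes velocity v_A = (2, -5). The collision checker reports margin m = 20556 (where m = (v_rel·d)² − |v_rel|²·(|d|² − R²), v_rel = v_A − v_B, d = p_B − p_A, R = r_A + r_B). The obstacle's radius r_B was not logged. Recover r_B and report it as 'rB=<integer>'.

m = 20556
d = (11, -20);  v_rel = (7, -10),  |v_rel|² = 149
v_rel×d = (7)·(-20) − (-10)·(11) = -30
since m = R²·149 − (-30)²:  R² = (900 + 20556) / 149 = 144
R = √144 = 12  ⇒  r_B = 12 − 5 = 7

rB=7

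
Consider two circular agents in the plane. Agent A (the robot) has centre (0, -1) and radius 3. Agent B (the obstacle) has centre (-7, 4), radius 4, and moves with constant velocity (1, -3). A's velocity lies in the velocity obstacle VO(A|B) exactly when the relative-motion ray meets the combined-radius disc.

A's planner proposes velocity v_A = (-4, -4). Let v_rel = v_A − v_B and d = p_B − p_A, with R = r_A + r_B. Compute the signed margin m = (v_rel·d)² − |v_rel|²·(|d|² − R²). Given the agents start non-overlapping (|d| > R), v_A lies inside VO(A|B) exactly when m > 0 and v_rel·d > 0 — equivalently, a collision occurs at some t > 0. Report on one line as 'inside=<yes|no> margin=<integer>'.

d = (-7, 5),  |d|² = 74;  R = 3+4 = 7,  c = 74−7² = 25
v_rel = (-5, -1),  |v_rel|² = 26;  v_rel·d = (-5)·(-7) + (-1)·(5) = 30
26·t² − 60·t + 25 = 0  ⇒  m = 30² − 26·25 = 250
m = 250 > 0,  v_rel·d = 30 > 0  ⇒  inside

inside=yes margin=250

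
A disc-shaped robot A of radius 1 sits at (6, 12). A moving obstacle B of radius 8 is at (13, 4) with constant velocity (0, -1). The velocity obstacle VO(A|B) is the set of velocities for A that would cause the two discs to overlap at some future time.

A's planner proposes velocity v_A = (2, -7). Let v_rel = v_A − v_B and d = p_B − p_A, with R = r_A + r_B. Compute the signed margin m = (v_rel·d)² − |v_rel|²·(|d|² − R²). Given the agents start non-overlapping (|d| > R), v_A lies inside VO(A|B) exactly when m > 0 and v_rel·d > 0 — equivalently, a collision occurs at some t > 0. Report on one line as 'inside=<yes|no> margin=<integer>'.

d = (7, -8),  |d|² = 113;  R = 1+8 = 9,  c = 113−9² = 32
v_rel = (2, -6),  |v_rel|² = 40;  v_rel·d = (2)·(7) + (-6)·(-8) = 62
40·t² − 124·t + 32 = 0  ⇒  m = 62² − 40·32 = 2564
m = 2564 > 0,  v_rel·d = 62 > 0  ⇒  inside

inside=yes margin=2564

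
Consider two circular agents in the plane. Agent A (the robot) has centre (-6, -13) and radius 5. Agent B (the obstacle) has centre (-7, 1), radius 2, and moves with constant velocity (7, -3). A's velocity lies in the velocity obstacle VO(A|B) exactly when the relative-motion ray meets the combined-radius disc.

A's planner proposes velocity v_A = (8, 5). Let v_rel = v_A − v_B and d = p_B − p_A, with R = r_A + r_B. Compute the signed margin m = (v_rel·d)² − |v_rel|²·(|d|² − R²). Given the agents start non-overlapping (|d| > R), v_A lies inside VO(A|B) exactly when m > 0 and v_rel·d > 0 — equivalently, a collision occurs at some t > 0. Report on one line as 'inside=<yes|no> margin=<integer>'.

d = (-1, 14),  |d|² = 197;  R = 5+2 = 7,  c = 197−7² = 148
v_rel = (1, 8),  |v_rel|² = 65;  v_rel·d = (1)·(-1) + (8)·(14) = 111
65·t² − 222·t + 148 = 0  ⇒  m = 111² − 65·148 = 2701
m = 2701 > 0,  v_rel·d = 111 > 0  ⇒  inside

inside=yes margin=2701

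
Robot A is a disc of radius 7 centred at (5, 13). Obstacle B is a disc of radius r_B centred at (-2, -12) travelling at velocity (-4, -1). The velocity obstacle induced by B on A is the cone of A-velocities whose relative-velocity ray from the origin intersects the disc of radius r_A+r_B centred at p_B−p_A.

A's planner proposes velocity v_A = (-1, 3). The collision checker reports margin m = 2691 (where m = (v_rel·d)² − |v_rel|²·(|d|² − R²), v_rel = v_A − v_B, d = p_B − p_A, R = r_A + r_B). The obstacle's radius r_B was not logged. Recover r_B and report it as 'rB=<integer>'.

m = 2691
d = (-7, -25);  v_rel = (3, 4),  |v_rel|² = 25
v_rel×d = (3)·(-25) − (4)·(-7) = -47
since m = R²·25 − (-47)²:  R² = (2209 + 2691) / 25 = 196
R = √196 = 14  ⇒  r_B = 14 − 7 = 7

rB=7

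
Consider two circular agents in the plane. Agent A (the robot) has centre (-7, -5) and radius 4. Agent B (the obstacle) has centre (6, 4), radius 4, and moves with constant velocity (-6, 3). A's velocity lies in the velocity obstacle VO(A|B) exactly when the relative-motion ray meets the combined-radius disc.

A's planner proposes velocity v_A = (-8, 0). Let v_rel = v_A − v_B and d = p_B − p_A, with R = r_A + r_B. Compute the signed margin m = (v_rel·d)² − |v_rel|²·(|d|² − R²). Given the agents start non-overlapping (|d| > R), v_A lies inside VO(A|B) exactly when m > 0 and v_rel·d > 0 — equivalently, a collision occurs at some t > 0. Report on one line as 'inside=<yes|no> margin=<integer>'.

d = (13, 9),  |d|² = 250;  R = 4+4 = 8,  c = 250−8² = 186
v_rel = (-2, -3),  |v_rel|² = 13;  v_rel·d = (-2)·(13) + (-3)·(9) = -53
13·t² + 106·t + 186 = 0  ⇒  m = (-53)² − 13·186 = 391
m = 391 > 0,  v_rel·d = -53 < 0  ⇒  outside

inside=no margin=391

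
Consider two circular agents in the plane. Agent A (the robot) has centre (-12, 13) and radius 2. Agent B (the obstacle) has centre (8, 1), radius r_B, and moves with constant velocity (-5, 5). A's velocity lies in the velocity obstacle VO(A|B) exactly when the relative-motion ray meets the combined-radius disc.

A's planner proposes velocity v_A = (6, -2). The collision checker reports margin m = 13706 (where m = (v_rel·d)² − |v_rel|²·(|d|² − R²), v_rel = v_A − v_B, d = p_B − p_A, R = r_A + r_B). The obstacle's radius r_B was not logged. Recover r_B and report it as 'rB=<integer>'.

m = 13706
d = (20, -12);  v_rel = (11, -7),  |v_rel|² = 170
v_rel×d = (11)·(-12) − (-7)·(20) = 8
since m = R²·170 − 8²:  R² = (64 + 13706) / 170 = 81
R = √81 = 9  ⇒  r_B = 9 − 2 = 7

rB=7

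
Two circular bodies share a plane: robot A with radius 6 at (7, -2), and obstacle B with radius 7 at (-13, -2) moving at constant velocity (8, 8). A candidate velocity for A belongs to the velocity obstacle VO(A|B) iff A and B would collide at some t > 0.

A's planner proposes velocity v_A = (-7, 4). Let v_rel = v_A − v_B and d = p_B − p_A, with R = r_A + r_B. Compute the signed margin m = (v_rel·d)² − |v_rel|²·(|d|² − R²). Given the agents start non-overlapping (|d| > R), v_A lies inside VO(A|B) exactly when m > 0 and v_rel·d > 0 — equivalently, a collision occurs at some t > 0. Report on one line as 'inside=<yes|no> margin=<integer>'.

d = (-20, 0),  |d|² = 400;  R = 6+7 = 13,  c = 400−13² = 231
v_rel = (-15, -4),  |v_rel|² = 241;  v_rel·d = (-15)·(-20) + (-4)·(0) = 300
241·t² − 600·t + 231 = 0  ⇒  m = 300² − 241·231 = 34329
m = 34329 > 0,  v_rel·d = 300 > 0  ⇒  inside

inside=yes margin=34329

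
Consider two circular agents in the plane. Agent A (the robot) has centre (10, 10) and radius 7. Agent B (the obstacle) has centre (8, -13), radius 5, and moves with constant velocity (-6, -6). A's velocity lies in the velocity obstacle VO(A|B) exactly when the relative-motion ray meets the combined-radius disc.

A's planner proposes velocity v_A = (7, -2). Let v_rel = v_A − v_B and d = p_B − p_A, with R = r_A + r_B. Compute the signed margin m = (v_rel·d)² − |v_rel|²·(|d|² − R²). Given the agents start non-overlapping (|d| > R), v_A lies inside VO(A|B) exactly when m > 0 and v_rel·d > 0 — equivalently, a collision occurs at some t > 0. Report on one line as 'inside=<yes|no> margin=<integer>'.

d = (-2, -23),  |d|² = 533;  R = 7+5 = 12,  c = 533−12² = 389
v_rel = (13, 4),  |v_rel|² = 185;  v_rel·d = (13)·(-2) + (4)·(-23) = -118
185·t² + 236·t + 389 = 0  ⇒  m = (-118)² − 185·389 = -58041
m = -58041 < 0,  v_rel·d = -118 < 0  ⇒  outside

inside=no margin=-58041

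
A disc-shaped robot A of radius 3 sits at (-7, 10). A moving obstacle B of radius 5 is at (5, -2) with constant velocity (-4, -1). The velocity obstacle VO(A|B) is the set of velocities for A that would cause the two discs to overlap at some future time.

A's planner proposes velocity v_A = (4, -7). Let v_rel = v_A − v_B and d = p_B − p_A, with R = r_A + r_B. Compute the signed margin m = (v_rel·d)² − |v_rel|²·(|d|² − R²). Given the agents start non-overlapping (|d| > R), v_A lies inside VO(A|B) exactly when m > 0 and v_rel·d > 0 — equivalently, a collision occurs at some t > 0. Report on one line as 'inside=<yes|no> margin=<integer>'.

d = (12, -12),  |d|² = 288;  R = 3+5 = 8,  c = 288−8² = 224
v_rel = (8, -6),  |v_rel|² = 100;  v_rel·d = (8)·(12) + (-6)·(-12) = 168
100·t² − 336·t + 224 = 0  ⇒  m = 168² − 100·224 = 5824
m = 5824 > 0,  v_rel·d = 168 > 0  ⇒  inside

inside=yes margin=5824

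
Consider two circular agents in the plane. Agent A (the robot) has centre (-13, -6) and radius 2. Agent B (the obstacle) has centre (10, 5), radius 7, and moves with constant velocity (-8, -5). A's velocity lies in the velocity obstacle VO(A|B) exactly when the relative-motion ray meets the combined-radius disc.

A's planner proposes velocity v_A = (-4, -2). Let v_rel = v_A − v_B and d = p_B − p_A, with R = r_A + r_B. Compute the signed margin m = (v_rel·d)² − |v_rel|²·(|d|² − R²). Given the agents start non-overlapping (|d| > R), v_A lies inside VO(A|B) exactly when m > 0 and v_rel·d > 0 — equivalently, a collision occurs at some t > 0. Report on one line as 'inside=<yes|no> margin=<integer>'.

d = (23, 11),  |d|² = 650;  R = 2+7 = 9,  c = 650−9² = 569
v_rel = (4, 3),  |v_rel|² = 25;  v_rel·d = (4)·(23) + (3)·(11) = 125
25·t² − 250·t + 569 = 0  ⇒  m = 125² − 25·569 = 1400
m = 1400 > 0,  v_rel·d = 125 > 0  ⇒  inside

inside=yes margin=1400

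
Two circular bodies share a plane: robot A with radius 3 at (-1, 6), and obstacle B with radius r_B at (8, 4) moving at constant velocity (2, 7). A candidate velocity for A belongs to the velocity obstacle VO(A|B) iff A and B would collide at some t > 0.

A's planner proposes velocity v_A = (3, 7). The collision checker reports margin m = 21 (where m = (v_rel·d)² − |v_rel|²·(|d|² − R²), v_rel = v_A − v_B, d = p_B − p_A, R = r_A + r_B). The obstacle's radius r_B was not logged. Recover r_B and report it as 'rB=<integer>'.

m = 21
d = (9, -2);  v_rel = (1, 0),  |v_rel|² = 1
v_rel×d = (1)·(-2) − (0)·(9) = -2
since m = R²·1 − (-2)²:  R² = (4 + 21) / 1 = 25
R = √25 = 5  ⇒  r_B = 5 − 3 = 2

rB=2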